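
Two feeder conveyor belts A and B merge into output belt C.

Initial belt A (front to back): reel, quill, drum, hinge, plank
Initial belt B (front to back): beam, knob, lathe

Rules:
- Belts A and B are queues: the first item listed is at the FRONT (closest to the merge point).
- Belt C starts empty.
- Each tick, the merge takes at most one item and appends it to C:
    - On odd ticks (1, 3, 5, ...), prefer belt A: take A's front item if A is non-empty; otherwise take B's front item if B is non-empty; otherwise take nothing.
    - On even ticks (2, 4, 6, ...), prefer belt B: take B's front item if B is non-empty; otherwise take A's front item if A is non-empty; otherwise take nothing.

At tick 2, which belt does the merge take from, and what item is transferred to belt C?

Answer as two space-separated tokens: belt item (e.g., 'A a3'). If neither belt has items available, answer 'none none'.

Answer: B beam

Derivation:
Tick 1: prefer A, take reel from A; A=[quill,drum,hinge,plank] B=[beam,knob,lathe] C=[reel]
Tick 2: prefer B, take beam from B; A=[quill,drum,hinge,plank] B=[knob,lathe] C=[reel,beam]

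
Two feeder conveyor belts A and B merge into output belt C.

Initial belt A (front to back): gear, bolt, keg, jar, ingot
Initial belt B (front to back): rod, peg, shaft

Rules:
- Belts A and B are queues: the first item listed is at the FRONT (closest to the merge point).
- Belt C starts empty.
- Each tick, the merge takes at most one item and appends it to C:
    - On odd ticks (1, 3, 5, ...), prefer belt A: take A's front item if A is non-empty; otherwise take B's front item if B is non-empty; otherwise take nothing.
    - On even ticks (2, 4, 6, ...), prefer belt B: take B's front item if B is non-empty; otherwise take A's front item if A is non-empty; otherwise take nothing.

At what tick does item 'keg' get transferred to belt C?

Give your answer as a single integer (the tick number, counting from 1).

Answer: 5

Derivation:
Tick 1: prefer A, take gear from A; A=[bolt,keg,jar,ingot] B=[rod,peg,shaft] C=[gear]
Tick 2: prefer B, take rod from B; A=[bolt,keg,jar,ingot] B=[peg,shaft] C=[gear,rod]
Tick 3: prefer A, take bolt from A; A=[keg,jar,ingot] B=[peg,shaft] C=[gear,rod,bolt]
Tick 4: prefer B, take peg from B; A=[keg,jar,ingot] B=[shaft] C=[gear,rod,bolt,peg]
Tick 5: prefer A, take keg from A; A=[jar,ingot] B=[shaft] C=[gear,rod,bolt,peg,keg]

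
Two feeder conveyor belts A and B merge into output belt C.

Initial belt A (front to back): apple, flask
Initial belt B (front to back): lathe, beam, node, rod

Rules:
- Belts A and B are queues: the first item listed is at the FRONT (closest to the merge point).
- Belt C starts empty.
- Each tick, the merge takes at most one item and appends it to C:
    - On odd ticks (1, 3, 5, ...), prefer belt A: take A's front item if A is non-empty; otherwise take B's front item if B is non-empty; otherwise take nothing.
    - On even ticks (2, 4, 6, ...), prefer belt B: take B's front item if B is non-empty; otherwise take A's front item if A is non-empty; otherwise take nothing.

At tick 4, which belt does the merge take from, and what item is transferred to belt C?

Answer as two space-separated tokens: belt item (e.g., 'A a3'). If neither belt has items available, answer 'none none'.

Answer: B beam

Derivation:
Tick 1: prefer A, take apple from A; A=[flask] B=[lathe,beam,node,rod] C=[apple]
Tick 2: prefer B, take lathe from B; A=[flask] B=[beam,node,rod] C=[apple,lathe]
Tick 3: prefer A, take flask from A; A=[-] B=[beam,node,rod] C=[apple,lathe,flask]
Tick 4: prefer B, take beam from B; A=[-] B=[node,rod] C=[apple,lathe,flask,beam]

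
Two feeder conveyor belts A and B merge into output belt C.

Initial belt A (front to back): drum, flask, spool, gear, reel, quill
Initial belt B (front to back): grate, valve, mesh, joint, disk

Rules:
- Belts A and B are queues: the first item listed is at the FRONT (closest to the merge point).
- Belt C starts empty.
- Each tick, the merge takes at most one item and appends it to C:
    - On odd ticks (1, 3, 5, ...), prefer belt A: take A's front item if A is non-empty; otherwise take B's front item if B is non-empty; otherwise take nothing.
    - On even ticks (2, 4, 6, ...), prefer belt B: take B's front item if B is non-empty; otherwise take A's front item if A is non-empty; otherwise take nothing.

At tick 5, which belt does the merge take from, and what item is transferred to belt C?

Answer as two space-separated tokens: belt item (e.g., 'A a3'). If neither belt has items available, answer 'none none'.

Tick 1: prefer A, take drum from A; A=[flask,spool,gear,reel,quill] B=[grate,valve,mesh,joint,disk] C=[drum]
Tick 2: prefer B, take grate from B; A=[flask,spool,gear,reel,quill] B=[valve,mesh,joint,disk] C=[drum,grate]
Tick 3: prefer A, take flask from A; A=[spool,gear,reel,quill] B=[valve,mesh,joint,disk] C=[drum,grate,flask]
Tick 4: prefer B, take valve from B; A=[spool,gear,reel,quill] B=[mesh,joint,disk] C=[drum,grate,flask,valve]
Tick 5: prefer A, take spool from A; A=[gear,reel,quill] B=[mesh,joint,disk] C=[drum,grate,flask,valve,spool]

Answer: A spool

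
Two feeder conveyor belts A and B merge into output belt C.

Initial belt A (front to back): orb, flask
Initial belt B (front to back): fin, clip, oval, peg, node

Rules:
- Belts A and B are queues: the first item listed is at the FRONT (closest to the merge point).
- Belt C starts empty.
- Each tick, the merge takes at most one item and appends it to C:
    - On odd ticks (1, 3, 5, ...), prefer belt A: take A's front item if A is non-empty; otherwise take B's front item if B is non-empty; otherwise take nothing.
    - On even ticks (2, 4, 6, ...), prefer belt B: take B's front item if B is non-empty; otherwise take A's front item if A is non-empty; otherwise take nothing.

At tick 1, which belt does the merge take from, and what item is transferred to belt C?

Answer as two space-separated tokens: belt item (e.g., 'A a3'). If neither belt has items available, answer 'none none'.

Answer: A orb

Derivation:
Tick 1: prefer A, take orb from A; A=[flask] B=[fin,clip,oval,peg,node] C=[orb]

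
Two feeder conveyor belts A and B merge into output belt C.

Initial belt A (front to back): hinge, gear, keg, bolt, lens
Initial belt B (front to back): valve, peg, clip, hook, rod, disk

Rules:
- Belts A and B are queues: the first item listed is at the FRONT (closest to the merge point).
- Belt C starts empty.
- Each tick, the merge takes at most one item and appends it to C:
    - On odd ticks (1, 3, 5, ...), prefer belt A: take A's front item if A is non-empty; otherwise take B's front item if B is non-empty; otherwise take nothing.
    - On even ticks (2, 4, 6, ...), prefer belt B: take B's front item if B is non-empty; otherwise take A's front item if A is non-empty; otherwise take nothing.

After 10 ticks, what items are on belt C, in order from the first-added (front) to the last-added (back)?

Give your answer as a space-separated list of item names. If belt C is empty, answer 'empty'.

Answer: hinge valve gear peg keg clip bolt hook lens rod

Derivation:
Tick 1: prefer A, take hinge from A; A=[gear,keg,bolt,lens] B=[valve,peg,clip,hook,rod,disk] C=[hinge]
Tick 2: prefer B, take valve from B; A=[gear,keg,bolt,lens] B=[peg,clip,hook,rod,disk] C=[hinge,valve]
Tick 3: prefer A, take gear from A; A=[keg,bolt,lens] B=[peg,clip,hook,rod,disk] C=[hinge,valve,gear]
Tick 4: prefer B, take peg from B; A=[keg,bolt,lens] B=[clip,hook,rod,disk] C=[hinge,valve,gear,peg]
Tick 5: prefer A, take keg from A; A=[bolt,lens] B=[clip,hook,rod,disk] C=[hinge,valve,gear,peg,keg]
Tick 6: prefer B, take clip from B; A=[bolt,lens] B=[hook,rod,disk] C=[hinge,valve,gear,peg,keg,clip]
Tick 7: prefer A, take bolt from A; A=[lens] B=[hook,rod,disk] C=[hinge,valve,gear,peg,keg,clip,bolt]
Tick 8: prefer B, take hook from B; A=[lens] B=[rod,disk] C=[hinge,valve,gear,peg,keg,clip,bolt,hook]
Tick 9: prefer A, take lens from A; A=[-] B=[rod,disk] C=[hinge,valve,gear,peg,keg,clip,bolt,hook,lens]
Tick 10: prefer B, take rod from B; A=[-] B=[disk] C=[hinge,valve,gear,peg,keg,clip,bolt,hook,lens,rod]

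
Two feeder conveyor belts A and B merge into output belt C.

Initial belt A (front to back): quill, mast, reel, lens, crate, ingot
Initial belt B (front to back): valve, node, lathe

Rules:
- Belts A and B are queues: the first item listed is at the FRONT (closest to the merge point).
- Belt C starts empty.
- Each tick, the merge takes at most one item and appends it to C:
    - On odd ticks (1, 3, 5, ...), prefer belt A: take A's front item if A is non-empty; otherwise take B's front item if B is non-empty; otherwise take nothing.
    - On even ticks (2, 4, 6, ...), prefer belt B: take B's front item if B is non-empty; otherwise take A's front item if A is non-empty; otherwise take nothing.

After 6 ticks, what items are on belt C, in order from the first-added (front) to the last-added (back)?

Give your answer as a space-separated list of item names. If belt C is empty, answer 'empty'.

Answer: quill valve mast node reel lathe

Derivation:
Tick 1: prefer A, take quill from A; A=[mast,reel,lens,crate,ingot] B=[valve,node,lathe] C=[quill]
Tick 2: prefer B, take valve from B; A=[mast,reel,lens,crate,ingot] B=[node,lathe] C=[quill,valve]
Tick 3: prefer A, take mast from A; A=[reel,lens,crate,ingot] B=[node,lathe] C=[quill,valve,mast]
Tick 4: prefer B, take node from B; A=[reel,lens,crate,ingot] B=[lathe] C=[quill,valve,mast,node]
Tick 5: prefer A, take reel from A; A=[lens,crate,ingot] B=[lathe] C=[quill,valve,mast,node,reel]
Tick 6: prefer B, take lathe from B; A=[lens,crate,ingot] B=[-] C=[quill,valve,mast,node,reel,lathe]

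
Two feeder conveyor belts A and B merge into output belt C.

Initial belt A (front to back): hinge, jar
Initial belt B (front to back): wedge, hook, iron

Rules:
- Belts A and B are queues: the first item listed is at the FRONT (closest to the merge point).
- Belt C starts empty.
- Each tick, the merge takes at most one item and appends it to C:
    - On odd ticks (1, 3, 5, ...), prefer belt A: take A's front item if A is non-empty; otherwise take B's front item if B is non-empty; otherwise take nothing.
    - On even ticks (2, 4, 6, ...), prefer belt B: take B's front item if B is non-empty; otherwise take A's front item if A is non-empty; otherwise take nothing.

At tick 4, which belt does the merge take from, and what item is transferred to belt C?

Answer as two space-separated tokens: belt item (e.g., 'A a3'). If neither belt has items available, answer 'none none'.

Answer: B hook

Derivation:
Tick 1: prefer A, take hinge from A; A=[jar] B=[wedge,hook,iron] C=[hinge]
Tick 2: prefer B, take wedge from B; A=[jar] B=[hook,iron] C=[hinge,wedge]
Tick 3: prefer A, take jar from A; A=[-] B=[hook,iron] C=[hinge,wedge,jar]
Tick 4: prefer B, take hook from B; A=[-] B=[iron] C=[hinge,wedge,jar,hook]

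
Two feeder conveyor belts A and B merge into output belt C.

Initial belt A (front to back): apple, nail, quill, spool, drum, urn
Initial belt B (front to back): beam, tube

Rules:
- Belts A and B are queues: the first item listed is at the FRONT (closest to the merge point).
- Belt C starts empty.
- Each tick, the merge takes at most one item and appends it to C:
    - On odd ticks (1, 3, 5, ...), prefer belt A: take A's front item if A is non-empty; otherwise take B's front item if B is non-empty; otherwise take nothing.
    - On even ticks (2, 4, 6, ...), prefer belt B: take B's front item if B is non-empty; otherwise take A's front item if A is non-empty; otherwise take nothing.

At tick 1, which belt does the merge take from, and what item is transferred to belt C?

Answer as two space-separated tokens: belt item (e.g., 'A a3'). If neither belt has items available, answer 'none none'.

Tick 1: prefer A, take apple from A; A=[nail,quill,spool,drum,urn] B=[beam,tube] C=[apple]

Answer: A apple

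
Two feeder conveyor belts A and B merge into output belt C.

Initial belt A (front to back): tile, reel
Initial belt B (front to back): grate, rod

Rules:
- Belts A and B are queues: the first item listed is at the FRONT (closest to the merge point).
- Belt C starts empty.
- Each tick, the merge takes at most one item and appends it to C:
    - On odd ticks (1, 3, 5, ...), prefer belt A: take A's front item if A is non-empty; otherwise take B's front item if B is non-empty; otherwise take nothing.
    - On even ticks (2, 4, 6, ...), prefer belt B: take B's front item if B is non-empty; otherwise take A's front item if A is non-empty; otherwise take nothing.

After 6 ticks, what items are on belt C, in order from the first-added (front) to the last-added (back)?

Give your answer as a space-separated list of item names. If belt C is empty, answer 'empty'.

Answer: tile grate reel rod

Derivation:
Tick 1: prefer A, take tile from A; A=[reel] B=[grate,rod] C=[tile]
Tick 2: prefer B, take grate from B; A=[reel] B=[rod] C=[tile,grate]
Tick 3: prefer A, take reel from A; A=[-] B=[rod] C=[tile,grate,reel]
Tick 4: prefer B, take rod from B; A=[-] B=[-] C=[tile,grate,reel,rod]
Tick 5: prefer A, both empty, nothing taken; A=[-] B=[-] C=[tile,grate,reel,rod]
Tick 6: prefer B, both empty, nothing taken; A=[-] B=[-] C=[tile,grate,reel,rod]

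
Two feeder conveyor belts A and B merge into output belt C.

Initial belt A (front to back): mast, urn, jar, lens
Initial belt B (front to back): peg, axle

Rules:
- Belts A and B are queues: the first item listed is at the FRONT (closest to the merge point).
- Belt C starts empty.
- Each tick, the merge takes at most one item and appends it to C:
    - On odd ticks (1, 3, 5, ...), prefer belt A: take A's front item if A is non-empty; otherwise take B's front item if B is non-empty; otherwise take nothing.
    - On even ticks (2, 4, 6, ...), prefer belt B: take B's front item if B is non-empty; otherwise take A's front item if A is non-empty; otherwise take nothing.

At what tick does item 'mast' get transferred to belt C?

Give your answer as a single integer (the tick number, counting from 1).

Tick 1: prefer A, take mast from A; A=[urn,jar,lens] B=[peg,axle] C=[mast]

Answer: 1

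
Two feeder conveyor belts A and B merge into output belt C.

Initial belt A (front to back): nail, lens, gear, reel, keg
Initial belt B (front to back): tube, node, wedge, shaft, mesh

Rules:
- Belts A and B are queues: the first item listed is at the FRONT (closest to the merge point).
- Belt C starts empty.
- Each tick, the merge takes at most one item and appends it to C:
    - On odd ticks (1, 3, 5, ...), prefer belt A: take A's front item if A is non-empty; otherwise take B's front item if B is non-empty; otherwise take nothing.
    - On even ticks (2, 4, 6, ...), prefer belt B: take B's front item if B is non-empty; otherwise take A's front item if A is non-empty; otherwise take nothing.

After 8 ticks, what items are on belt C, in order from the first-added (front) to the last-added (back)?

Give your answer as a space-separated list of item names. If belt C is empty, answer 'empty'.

Answer: nail tube lens node gear wedge reel shaft

Derivation:
Tick 1: prefer A, take nail from A; A=[lens,gear,reel,keg] B=[tube,node,wedge,shaft,mesh] C=[nail]
Tick 2: prefer B, take tube from B; A=[lens,gear,reel,keg] B=[node,wedge,shaft,mesh] C=[nail,tube]
Tick 3: prefer A, take lens from A; A=[gear,reel,keg] B=[node,wedge,shaft,mesh] C=[nail,tube,lens]
Tick 4: prefer B, take node from B; A=[gear,reel,keg] B=[wedge,shaft,mesh] C=[nail,tube,lens,node]
Tick 5: prefer A, take gear from A; A=[reel,keg] B=[wedge,shaft,mesh] C=[nail,tube,lens,node,gear]
Tick 6: prefer B, take wedge from B; A=[reel,keg] B=[shaft,mesh] C=[nail,tube,lens,node,gear,wedge]
Tick 7: prefer A, take reel from A; A=[keg] B=[shaft,mesh] C=[nail,tube,lens,node,gear,wedge,reel]
Tick 8: prefer B, take shaft from B; A=[keg] B=[mesh] C=[nail,tube,lens,node,gear,wedge,reel,shaft]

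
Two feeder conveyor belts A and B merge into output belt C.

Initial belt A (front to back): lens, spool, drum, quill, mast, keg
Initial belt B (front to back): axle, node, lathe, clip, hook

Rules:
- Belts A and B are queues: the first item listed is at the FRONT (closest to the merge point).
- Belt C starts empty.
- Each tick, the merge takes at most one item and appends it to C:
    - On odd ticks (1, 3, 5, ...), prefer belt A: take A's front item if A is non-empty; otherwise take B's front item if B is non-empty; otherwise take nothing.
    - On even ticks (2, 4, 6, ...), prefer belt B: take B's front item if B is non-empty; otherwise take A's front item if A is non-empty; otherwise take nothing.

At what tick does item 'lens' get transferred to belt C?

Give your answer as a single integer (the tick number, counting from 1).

Answer: 1

Derivation:
Tick 1: prefer A, take lens from A; A=[spool,drum,quill,mast,keg] B=[axle,node,lathe,clip,hook] C=[lens]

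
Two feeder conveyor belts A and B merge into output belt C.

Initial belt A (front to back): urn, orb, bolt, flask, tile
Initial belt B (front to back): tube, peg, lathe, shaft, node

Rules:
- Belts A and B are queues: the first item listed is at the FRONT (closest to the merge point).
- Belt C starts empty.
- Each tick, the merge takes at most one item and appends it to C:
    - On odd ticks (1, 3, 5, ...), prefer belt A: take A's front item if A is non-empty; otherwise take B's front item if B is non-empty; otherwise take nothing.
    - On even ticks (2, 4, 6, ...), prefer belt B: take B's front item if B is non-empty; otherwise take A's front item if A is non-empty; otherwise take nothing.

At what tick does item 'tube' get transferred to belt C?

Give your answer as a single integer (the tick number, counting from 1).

Tick 1: prefer A, take urn from A; A=[orb,bolt,flask,tile] B=[tube,peg,lathe,shaft,node] C=[urn]
Tick 2: prefer B, take tube from B; A=[orb,bolt,flask,tile] B=[peg,lathe,shaft,node] C=[urn,tube]

Answer: 2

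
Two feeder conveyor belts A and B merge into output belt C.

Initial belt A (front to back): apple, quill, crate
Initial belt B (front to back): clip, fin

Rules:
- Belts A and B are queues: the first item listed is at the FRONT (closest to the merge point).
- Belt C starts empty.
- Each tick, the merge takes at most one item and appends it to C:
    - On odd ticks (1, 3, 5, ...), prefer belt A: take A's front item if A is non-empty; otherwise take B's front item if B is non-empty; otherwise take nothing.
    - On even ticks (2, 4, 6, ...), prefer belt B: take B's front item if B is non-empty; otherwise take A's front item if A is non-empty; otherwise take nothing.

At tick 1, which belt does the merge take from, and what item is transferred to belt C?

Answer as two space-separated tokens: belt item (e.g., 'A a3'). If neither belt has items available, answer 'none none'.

Answer: A apple

Derivation:
Tick 1: prefer A, take apple from A; A=[quill,crate] B=[clip,fin] C=[apple]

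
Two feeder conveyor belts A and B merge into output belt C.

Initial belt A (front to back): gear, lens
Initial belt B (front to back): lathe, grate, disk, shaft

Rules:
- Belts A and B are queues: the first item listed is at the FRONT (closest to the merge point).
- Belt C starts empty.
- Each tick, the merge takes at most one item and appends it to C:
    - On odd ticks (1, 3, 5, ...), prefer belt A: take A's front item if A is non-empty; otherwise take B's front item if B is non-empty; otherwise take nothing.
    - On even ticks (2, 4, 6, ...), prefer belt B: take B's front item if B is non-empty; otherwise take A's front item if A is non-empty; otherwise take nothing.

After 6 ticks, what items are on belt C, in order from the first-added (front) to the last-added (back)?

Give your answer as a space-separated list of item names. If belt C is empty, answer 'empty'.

Answer: gear lathe lens grate disk shaft

Derivation:
Tick 1: prefer A, take gear from A; A=[lens] B=[lathe,grate,disk,shaft] C=[gear]
Tick 2: prefer B, take lathe from B; A=[lens] B=[grate,disk,shaft] C=[gear,lathe]
Tick 3: prefer A, take lens from A; A=[-] B=[grate,disk,shaft] C=[gear,lathe,lens]
Tick 4: prefer B, take grate from B; A=[-] B=[disk,shaft] C=[gear,lathe,lens,grate]
Tick 5: prefer A, take disk from B; A=[-] B=[shaft] C=[gear,lathe,lens,grate,disk]
Tick 6: prefer B, take shaft from B; A=[-] B=[-] C=[gear,lathe,lens,grate,disk,shaft]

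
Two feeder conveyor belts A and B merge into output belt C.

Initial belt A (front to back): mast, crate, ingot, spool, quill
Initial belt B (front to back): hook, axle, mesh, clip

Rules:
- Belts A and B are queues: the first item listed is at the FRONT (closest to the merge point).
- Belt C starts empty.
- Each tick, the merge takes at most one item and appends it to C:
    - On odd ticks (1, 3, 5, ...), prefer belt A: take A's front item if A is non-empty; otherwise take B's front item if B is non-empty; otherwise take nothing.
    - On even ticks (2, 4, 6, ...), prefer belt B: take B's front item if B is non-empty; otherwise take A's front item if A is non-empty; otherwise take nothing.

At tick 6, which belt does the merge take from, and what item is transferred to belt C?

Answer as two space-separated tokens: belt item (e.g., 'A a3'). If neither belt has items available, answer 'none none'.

Tick 1: prefer A, take mast from A; A=[crate,ingot,spool,quill] B=[hook,axle,mesh,clip] C=[mast]
Tick 2: prefer B, take hook from B; A=[crate,ingot,spool,quill] B=[axle,mesh,clip] C=[mast,hook]
Tick 3: prefer A, take crate from A; A=[ingot,spool,quill] B=[axle,mesh,clip] C=[mast,hook,crate]
Tick 4: prefer B, take axle from B; A=[ingot,spool,quill] B=[mesh,clip] C=[mast,hook,crate,axle]
Tick 5: prefer A, take ingot from A; A=[spool,quill] B=[mesh,clip] C=[mast,hook,crate,axle,ingot]
Tick 6: prefer B, take mesh from B; A=[spool,quill] B=[clip] C=[mast,hook,crate,axle,ingot,mesh]

Answer: B mesh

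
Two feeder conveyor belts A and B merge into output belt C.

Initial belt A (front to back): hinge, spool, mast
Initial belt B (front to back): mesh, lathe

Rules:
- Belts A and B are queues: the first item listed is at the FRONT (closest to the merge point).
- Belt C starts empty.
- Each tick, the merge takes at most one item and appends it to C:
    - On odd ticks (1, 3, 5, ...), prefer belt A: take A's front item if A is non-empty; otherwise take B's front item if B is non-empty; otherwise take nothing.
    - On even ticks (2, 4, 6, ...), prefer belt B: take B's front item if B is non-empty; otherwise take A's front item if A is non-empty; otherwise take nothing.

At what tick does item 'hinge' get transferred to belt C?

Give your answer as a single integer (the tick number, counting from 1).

Tick 1: prefer A, take hinge from A; A=[spool,mast] B=[mesh,lathe] C=[hinge]

Answer: 1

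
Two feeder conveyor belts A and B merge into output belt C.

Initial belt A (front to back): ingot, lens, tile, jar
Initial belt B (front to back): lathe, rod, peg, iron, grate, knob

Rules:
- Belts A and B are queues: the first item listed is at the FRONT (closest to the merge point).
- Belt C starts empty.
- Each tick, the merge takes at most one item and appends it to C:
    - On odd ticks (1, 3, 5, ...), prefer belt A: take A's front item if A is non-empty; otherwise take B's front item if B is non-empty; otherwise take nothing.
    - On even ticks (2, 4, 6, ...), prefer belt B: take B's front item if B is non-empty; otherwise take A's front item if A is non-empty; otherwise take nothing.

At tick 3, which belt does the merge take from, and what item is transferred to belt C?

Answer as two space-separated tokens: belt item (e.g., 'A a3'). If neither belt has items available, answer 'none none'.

Tick 1: prefer A, take ingot from A; A=[lens,tile,jar] B=[lathe,rod,peg,iron,grate,knob] C=[ingot]
Tick 2: prefer B, take lathe from B; A=[lens,tile,jar] B=[rod,peg,iron,grate,knob] C=[ingot,lathe]
Tick 3: prefer A, take lens from A; A=[tile,jar] B=[rod,peg,iron,grate,knob] C=[ingot,lathe,lens]

Answer: A lens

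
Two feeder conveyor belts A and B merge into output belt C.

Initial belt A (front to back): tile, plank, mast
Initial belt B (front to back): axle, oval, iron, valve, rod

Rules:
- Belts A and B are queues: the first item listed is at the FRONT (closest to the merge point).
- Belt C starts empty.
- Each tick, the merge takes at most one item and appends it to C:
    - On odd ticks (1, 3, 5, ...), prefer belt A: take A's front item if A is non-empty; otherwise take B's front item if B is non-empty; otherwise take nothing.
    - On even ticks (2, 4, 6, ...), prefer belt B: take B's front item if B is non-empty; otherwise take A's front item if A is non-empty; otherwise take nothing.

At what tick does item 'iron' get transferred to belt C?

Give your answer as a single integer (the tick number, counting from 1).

Tick 1: prefer A, take tile from A; A=[plank,mast] B=[axle,oval,iron,valve,rod] C=[tile]
Tick 2: prefer B, take axle from B; A=[plank,mast] B=[oval,iron,valve,rod] C=[tile,axle]
Tick 3: prefer A, take plank from A; A=[mast] B=[oval,iron,valve,rod] C=[tile,axle,plank]
Tick 4: prefer B, take oval from B; A=[mast] B=[iron,valve,rod] C=[tile,axle,plank,oval]
Tick 5: prefer A, take mast from A; A=[-] B=[iron,valve,rod] C=[tile,axle,plank,oval,mast]
Tick 6: prefer B, take iron from B; A=[-] B=[valve,rod] C=[tile,axle,plank,oval,mast,iron]

Answer: 6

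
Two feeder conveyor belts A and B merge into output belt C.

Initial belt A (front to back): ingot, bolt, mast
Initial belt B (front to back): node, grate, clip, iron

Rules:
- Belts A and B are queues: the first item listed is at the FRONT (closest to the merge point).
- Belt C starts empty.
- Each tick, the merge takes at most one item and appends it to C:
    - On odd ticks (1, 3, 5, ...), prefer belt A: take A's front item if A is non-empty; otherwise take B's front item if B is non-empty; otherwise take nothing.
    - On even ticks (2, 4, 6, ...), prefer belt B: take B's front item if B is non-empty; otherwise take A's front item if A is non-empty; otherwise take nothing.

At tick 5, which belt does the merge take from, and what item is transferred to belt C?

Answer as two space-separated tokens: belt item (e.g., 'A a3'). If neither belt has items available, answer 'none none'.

Tick 1: prefer A, take ingot from A; A=[bolt,mast] B=[node,grate,clip,iron] C=[ingot]
Tick 2: prefer B, take node from B; A=[bolt,mast] B=[grate,clip,iron] C=[ingot,node]
Tick 3: prefer A, take bolt from A; A=[mast] B=[grate,clip,iron] C=[ingot,node,bolt]
Tick 4: prefer B, take grate from B; A=[mast] B=[clip,iron] C=[ingot,node,bolt,grate]
Tick 5: prefer A, take mast from A; A=[-] B=[clip,iron] C=[ingot,node,bolt,grate,mast]

Answer: A mast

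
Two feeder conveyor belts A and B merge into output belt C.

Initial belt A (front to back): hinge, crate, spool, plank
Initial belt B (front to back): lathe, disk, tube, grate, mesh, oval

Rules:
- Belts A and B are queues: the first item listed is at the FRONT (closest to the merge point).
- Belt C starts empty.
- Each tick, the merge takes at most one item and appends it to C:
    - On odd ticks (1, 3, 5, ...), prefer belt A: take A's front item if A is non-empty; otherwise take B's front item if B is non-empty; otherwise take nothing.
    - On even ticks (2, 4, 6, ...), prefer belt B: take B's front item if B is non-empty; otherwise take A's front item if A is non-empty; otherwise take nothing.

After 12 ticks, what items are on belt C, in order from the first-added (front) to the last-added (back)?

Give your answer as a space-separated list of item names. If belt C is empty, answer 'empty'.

Tick 1: prefer A, take hinge from A; A=[crate,spool,plank] B=[lathe,disk,tube,grate,mesh,oval] C=[hinge]
Tick 2: prefer B, take lathe from B; A=[crate,spool,plank] B=[disk,tube,grate,mesh,oval] C=[hinge,lathe]
Tick 3: prefer A, take crate from A; A=[spool,plank] B=[disk,tube,grate,mesh,oval] C=[hinge,lathe,crate]
Tick 4: prefer B, take disk from B; A=[spool,plank] B=[tube,grate,mesh,oval] C=[hinge,lathe,crate,disk]
Tick 5: prefer A, take spool from A; A=[plank] B=[tube,grate,mesh,oval] C=[hinge,lathe,crate,disk,spool]
Tick 6: prefer B, take tube from B; A=[plank] B=[grate,mesh,oval] C=[hinge,lathe,crate,disk,spool,tube]
Tick 7: prefer A, take plank from A; A=[-] B=[grate,mesh,oval] C=[hinge,lathe,crate,disk,spool,tube,plank]
Tick 8: prefer B, take grate from B; A=[-] B=[mesh,oval] C=[hinge,lathe,crate,disk,spool,tube,plank,grate]
Tick 9: prefer A, take mesh from B; A=[-] B=[oval] C=[hinge,lathe,crate,disk,spool,tube,plank,grate,mesh]
Tick 10: prefer B, take oval from B; A=[-] B=[-] C=[hinge,lathe,crate,disk,spool,tube,plank,grate,mesh,oval]
Tick 11: prefer A, both empty, nothing taken; A=[-] B=[-] C=[hinge,lathe,crate,disk,spool,tube,plank,grate,mesh,oval]
Tick 12: prefer B, both empty, nothing taken; A=[-] B=[-] C=[hinge,lathe,crate,disk,spool,tube,plank,grate,mesh,oval]

Answer: hinge lathe crate disk spool tube plank grate mesh oval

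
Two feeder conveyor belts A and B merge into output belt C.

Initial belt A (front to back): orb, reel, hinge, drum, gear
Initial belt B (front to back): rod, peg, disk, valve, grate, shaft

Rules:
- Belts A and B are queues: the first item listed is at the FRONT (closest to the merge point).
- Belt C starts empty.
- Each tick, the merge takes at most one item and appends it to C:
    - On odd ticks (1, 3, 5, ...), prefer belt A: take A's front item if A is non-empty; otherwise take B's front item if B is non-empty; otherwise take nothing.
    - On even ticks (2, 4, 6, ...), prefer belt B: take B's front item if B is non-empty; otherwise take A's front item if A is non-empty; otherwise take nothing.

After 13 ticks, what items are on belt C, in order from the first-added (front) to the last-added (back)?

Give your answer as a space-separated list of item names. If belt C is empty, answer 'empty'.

Answer: orb rod reel peg hinge disk drum valve gear grate shaft

Derivation:
Tick 1: prefer A, take orb from A; A=[reel,hinge,drum,gear] B=[rod,peg,disk,valve,grate,shaft] C=[orb]
Tick 2: prefer B, take rod from B; A=[reel,hinge,drum,gear] B=[peg,disk,valve,grate,shaft] C=[orb,rod]
Tick 3: prefer A, take reel from A; A=[hinge,drum,gear] B=[peg,disk,valve,grate,shaft] C=[orb,rod,reel]
Tick 4: prefer B, take peg from B; A=[hinge,drum,gear] B=[disk,valve,grate,shaft] C=[orb,rod,reel,peg]
Tick 5: prefer A, take hinge from A; A=[drum,gear] B=[disk,valve,grate,shaft] C=[orb,rod,reel,peg,hinge]
Tick 6: prefer B, take disk from B; A=[drum,gear] B=[valve,grate,shaft] C=[orb,rod,reel,peg,hinge,disk]
Tick 7: prefer A, take drum from A; A=[gear] B=[valve,grate,shaft] C=[orb,rod,reel,peg,hinge,disk,drum]
Tick 8: prefer B, take valve from B; A=[gear] B=[grate,shaft] C=[orb,rod,reel,peg,hinge,disk,drum,valve]
Tick 9: prefer A, take gear from A; A=[-] B=[grate,shaft] C=[orb,rod,reel,peg,hinge,disk,drum,valve,gear]
Tick 10: prefer B, take grate from B; A=[-] B=[shaft] C=[orb,rod,reel,peg,hinge,disk,drum,valve,gear,grate]
Tick 11: prefer A, take shaft from B; A=[-] B=[-] C=[orb,rod,reel,peg,hinge,disk,drum,valve,gear,grate,shaft]
Tick 12: prefer B, both empty, nothing taken; A=[-] B=[-] C=[orb,rod,reel,peg,hinge,disk,drum,valve,gear,grate,shaft]
Tick 13: prefer A, both empty, nothing taken; A=[-] B=[-] C=[orb,rod,reel,peg,hinge,disk,drum,valve,gear,grate,shaft]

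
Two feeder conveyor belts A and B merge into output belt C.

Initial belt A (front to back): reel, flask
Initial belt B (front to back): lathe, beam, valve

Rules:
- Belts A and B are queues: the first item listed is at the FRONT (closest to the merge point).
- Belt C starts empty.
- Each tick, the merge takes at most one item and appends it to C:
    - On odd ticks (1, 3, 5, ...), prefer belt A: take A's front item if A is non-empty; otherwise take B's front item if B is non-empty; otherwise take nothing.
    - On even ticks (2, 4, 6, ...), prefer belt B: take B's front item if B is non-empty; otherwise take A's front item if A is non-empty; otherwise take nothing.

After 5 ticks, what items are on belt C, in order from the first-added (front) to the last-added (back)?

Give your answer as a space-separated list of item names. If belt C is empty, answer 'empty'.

Answer: reel lathe flask beam valve

Derivation:
Tick 1: prefer A, take reel from A; A=[flask] B=[lathe,beam,valve] C=[reel]
Tick 2: prefer B, take lathe from B; A=[flask] B=[beam,valve] C=[reel,lathe]
Tick 3: prefer A, take flask from A; A=[-] B=[beam,valve] C=[reel,lathe,flask]
Tick 4: prefer B, take beam from B; A=[-] B=[valve] C=[reel,lathe,flask,beam]
Tick 5: prefer A, take valve from B; A=[-] B=[-] C=[reel,lathe,flask,beam,valve]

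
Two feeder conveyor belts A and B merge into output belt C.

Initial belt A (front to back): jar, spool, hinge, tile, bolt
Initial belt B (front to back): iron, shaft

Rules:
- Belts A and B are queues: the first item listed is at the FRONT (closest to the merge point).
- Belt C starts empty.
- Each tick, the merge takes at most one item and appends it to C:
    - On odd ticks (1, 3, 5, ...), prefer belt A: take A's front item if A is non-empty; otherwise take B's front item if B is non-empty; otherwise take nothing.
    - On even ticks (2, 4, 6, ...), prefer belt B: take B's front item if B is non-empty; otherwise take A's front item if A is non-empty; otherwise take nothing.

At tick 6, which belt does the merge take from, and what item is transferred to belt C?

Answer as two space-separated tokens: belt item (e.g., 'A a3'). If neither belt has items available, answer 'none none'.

Answer: A tile

Derivation:
Tick 1: prefer A, take jar from A; A=[spool,hinge,tile,bolt] B=[iron,shaft] C=[jar]
Tick 2: prefer B, take iron from B; A=[spool,hinge,tile,bolt] B=[shaft] C=[jar,iron]
Tick 3: prefer A, take spool from A; A=[hinge,tile,bolt] B=[shaft] C=[jar,iron,spool]
Tick 4: prefer B, take shaft from B; A=[hinge,tile,bolt] B=[-] C=[jar,iron,spool,shaft]
Tick 5: prefer A, take hinge from A; A=[tile,bolt] B=[-] C=[jar,iron,spool,shaft,hinge]
Tick 6: prefer B, take tile from A; A=[bolt] B=[-] C=[jar,iron,spool,shaft,hinge,tile]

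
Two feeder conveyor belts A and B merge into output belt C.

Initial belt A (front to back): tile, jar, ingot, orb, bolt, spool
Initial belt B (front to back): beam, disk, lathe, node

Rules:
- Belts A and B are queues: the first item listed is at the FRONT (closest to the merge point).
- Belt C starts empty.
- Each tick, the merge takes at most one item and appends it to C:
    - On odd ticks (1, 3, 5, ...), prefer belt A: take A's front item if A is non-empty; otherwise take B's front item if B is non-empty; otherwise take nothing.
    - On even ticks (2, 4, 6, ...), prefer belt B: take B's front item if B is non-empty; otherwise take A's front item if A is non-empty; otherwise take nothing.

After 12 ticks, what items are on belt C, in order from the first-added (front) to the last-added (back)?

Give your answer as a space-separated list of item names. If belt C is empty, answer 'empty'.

Tick 1: prefer A, take tile from A; A=[jar,ingot,orb,bolt,spool] B=[beam,disk,lathe,node] C=[tile]
Tick 2: prefer B, take beam from B; A=[jar,ingot,orb,bolt,spool] B=[disk,lathe,node] C=[tile,beam]
Tick 3: prefer A, take jar from A; A=[ingot,orb,bolt,spool] B=[disk,lathe,node] C=[tile,beam,jar]
Tick 4: prefer B, take disk from B; A=[ingot,orb,bolt,spool] B=[lathe,node] C=[tile,beam,jar,disk]
Tick 5: prefer A, take ingot from A; A=[orb,bolt,spool] B=[lathe,node] C=[tile,beam,jar,disk,ingot]
Tick 6: prefer B, take lathe from B; A=[orb,bolt,spool] B=[node] C=[tile,beam,jar,disk,ingot,lathe]
Tick 7: prefer A, take orb from A; A=[bolt,spool] B=[node] C=[tile,beam,jar,disk,ingot,lathe,orb]
Tick 8: prefer B, take node from B; A=[bolt,spool] B=[-] C=[tile,beam,jar,disk,ingot,lathe,orb,node]
Tick 9: prefer A, take bolt from A; A=[spool] B=[-] C=[tile,beam,jar,disk,ingot,lathe,orb,node,bolt]
Tick 10: prefer B, take spool from A; A=[-] B=[-] C=[tile,beam,jar,disk,ingot,lathe,orb,node,bolt,spool]
Tick 11: prefer A, both empty, nothing taken; A=[-] B=[-] C=[tile,beam,jar,disk,ingot,lathe,orb,node,bolt,spool]
Tick 12: prefer B, both empty, nothing taken; A=[-] B=[-] C=[tile,beam,jar,disk,ingot,lathe,orb,node,bolt,spool]

Answer: tile beam jar disk ingot lathe orb node bolt spool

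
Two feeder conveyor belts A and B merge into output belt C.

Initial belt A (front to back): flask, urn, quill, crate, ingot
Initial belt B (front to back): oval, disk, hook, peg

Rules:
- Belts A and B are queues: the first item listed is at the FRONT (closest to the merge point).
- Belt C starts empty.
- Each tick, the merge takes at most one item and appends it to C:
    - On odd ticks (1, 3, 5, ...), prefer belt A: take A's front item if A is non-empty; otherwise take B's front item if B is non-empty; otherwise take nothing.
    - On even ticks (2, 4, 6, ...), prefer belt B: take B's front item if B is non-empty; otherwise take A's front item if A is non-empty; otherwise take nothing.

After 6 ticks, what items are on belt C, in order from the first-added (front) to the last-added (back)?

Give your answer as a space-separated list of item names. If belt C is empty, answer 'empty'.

Tick 1: prefer A, take flask from A; A=[urn,quill,crate,ingot] B=[oval,disk,hook,peg] C=[flask]
Tick 2: prefer B, take oval from B; A=[urn,quill,crate,ingot] B=[disk,hook,peg] C=[flask,oval]
Tick 3: prefer A, take urn from A; A=[quill,crate,ingot] B=[disk,hook,peg] C=[flask,oval,urn]
Tick 4: prefer B, take disk from B; A=[quill,crate,ingot] B=[hook,peg] C=[flask,oval,urn,disk]
Tick 5: prefer A, take quill from A; A=[crate,ingot] B=[hook,peg] C=[flask,oval,urn,disk,quill]
Tick 6: prefer B, take hook from B; A=[crate,ingot] B=[peg] C=[flask,oval,urn,disk,quill,hook]

Answer: flask oval urn disk quill hook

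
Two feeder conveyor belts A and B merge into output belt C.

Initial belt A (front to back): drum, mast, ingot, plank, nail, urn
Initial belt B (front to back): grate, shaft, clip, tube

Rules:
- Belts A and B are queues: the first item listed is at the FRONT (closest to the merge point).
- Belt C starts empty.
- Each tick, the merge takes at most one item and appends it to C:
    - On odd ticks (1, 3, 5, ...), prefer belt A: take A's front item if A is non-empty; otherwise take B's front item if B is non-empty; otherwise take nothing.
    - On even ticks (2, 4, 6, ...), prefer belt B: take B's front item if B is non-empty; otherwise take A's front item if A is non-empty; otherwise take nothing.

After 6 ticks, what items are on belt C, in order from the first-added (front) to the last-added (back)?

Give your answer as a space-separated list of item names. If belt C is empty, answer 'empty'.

Tick 1: prefer A, take drum from A; A=[mast,ingot,plank,nail,urn] B=[grate,shaft,clip,tube] C=[drum]
Tick 2: prefer B, take grate from B; A=[mast,ingot,plank,nail,urn] B=[shaft,clip,tube] C=[drum,grate]
Tick 3: prefer A, take mast from A; A=[ingot,plank,nail,urn] B=[shaft,clip,tube] C=[drum,grate,mast]
Tick 4: prefer B, take shaft from B; A=[ingot,plank,nail,urn] B=[clip,tube] C=[drum,grate,mast,shaft]
Tick 5: prefer A, take ingot from A; A=[plank,nail,urn] B=[clip,tube] C=[drum,grate,mast,shaft,ingot]
Tick 6: prefer B, take clip from B; A=[plank,nail,urn] B=[tube] C=[drum,grate,mast,shaft,ingot,clip]

Answer: drum grate mast shaft ingot clip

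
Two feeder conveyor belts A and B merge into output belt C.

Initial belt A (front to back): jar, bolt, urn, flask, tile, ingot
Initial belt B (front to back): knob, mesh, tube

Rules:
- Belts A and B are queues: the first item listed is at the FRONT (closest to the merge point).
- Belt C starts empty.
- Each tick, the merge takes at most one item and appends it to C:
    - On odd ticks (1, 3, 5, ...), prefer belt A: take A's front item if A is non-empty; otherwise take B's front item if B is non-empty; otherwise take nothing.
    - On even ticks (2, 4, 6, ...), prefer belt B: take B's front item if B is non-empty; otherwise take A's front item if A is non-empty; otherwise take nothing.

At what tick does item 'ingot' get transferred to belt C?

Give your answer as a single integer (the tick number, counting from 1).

Tick 1: prefer A, take jar from A; A=[bolt,urn,flask,tile,ingot] B=[knob,mesh,tube] C=[jar]
Tick 2: prefer B, take knob from B; A=[bolt,urn,flask,tile,ingot] B=[mesh,tube] C=[jar,knob]
Tick 3: prefer A, take bolt from A; A=[urn,flask,tile,ingot] B=[mesh,tube] C=[jar,knob,bolt]
Tick 4: prefer B, take mesh from B; A=[urn,flask,tile,ingot] B=[tube] C=[jar,knob,bolt,mesh]
Tick 5: prefer A, take urn from A; A=[flask,tile,ingot] B=[tube] C=[jar,knob,bolt,mesh,urn]
Tick 6: prefer B, take tube from B; A=[flask,tile,ingot] B=[-] C=[jar,knob,bolt,mesh,urn,tube]
Tick 7: prefer A, take flask from A; A=[tile,ingot] B=[-] C=[jar,knob,bolt,mesh,urn,tube,flask]
Tick 8: prefer B, take tile from A; A=[ingot] B=[-] C=[jar,knob,bolt,mesh,urn,tube,flask,tile]
Tick 9: prefer A, take ingot from A; A=[-] B=[-] C=[jar,knob,bolt,mesh,urn,tube,flask,tile,ingot]

Answer: 9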